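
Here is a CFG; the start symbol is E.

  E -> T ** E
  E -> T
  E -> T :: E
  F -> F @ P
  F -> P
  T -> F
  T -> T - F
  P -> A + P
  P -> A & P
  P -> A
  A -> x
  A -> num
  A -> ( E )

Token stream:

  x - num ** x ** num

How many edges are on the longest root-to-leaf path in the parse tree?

7

[E [T [T [F [P [A x]]]] - [F [P [A num]]]] ** [E [T [F [P [A x]]]] ** [E [T [F [P [A num]]]]]]]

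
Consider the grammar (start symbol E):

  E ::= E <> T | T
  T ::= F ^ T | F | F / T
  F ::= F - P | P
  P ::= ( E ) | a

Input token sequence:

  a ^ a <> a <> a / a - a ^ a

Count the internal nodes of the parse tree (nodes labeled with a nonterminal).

23

[E [E [E [T [F [P a]] ^ [T [F [P a]]]]] <> [T [F [P a]]]] <> [T [F [P a]] / [T [F [F [P a]] - [P a]] ^ [T [F [P a]]]]]]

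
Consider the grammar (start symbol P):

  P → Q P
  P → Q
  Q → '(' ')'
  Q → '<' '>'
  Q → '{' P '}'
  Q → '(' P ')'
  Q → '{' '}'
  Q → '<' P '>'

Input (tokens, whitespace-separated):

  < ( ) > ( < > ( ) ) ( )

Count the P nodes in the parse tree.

[P [Q < [P [Q ( )]] >] [P [Q ( [P [Q < >] [P [Q ( )]]] )] [P [Q ( )]]]]

6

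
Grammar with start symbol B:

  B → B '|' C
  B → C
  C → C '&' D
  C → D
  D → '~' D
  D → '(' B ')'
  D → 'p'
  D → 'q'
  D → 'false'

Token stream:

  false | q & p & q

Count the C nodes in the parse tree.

4

[B [B [C [D false]]] | [C [C [C [D q]] & [D p]] & [D q]]]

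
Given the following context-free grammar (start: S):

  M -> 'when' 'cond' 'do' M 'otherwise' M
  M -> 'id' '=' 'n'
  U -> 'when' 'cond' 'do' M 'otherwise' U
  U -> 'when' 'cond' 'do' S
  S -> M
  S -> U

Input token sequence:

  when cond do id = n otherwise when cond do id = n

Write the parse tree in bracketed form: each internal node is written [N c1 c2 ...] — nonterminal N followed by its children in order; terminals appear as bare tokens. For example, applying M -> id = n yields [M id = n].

S
U
when cond do M otherwise U
when cond do id = n otherwise U
when cond do id = n otherwise when cond do S
when cond do id = n otherwise when cond do M
when cond do id = n otherwise when cond do id = n

[S [U when cond do [M id = n] otherwise [U when cond do [S [M id = n]]]]]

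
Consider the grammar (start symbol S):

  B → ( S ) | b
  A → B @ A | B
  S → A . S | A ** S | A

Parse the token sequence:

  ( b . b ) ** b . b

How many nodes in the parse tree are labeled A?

[S [A [B ( [S [A [B b]] . [S [A [B b]]]] )]] ** [S [A [B b]] . [S [A [B b]]]]]

5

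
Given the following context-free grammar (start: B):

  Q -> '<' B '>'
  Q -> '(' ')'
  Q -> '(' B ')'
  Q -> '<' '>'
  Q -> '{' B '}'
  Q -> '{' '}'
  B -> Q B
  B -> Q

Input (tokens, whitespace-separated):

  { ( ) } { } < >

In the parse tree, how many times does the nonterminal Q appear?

4

[B [Q { [B [Q ( )]] }] [B [Q { }] [B [Q < >]]]]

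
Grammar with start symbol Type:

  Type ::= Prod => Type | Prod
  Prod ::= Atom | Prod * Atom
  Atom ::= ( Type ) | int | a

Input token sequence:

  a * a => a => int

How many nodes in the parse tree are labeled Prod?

4

[Type [Prod [Prod [Atom a]] * [Atom a]] => [Type [Prod [Atom a]] => [Type [Prod [Atom int]]]]]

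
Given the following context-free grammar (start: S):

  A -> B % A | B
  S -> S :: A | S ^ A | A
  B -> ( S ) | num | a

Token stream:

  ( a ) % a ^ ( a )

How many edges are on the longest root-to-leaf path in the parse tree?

7

[S [S [A [B ( [S [A [B a]]] )] % [A [B a]]]] ^ [A [B ( [S [A [B a]]] )]]]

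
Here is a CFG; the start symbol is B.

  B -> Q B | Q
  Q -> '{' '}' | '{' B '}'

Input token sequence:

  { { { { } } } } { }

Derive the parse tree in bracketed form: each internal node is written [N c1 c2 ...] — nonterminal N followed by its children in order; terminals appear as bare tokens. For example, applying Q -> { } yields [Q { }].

[B [Q { [B [Q { [B [Q { [B [Q { }]] }]] }]] }] [B [Q { }]]]

B
Q B
{ B } B
{ Q } B
{ { B } } B
{ { Q } } B
{ { { B } } } B
{ { { Q } } } B
{ { { { } } } } B
{ { { { } } } } Q
{ { { { } } } } { }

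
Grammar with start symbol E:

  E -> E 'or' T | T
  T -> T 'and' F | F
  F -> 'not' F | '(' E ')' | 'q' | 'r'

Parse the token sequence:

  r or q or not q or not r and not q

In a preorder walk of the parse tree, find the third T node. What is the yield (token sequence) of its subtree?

[E [E [E [E [T [F r]]] or [T [F q]]] or [T [F not [F q]]]] or [T [T [F not [F r]]] and [F not [F q]]]]

not q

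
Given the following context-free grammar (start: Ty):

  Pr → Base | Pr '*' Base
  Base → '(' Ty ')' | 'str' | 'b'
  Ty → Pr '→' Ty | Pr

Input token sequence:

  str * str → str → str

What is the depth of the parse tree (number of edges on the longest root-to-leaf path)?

5

[Ty [Pr [Pr [Base str]] * [Base str]] → [Ty [Pr [Base str]] → [Ty [Pr [Base str]]]]]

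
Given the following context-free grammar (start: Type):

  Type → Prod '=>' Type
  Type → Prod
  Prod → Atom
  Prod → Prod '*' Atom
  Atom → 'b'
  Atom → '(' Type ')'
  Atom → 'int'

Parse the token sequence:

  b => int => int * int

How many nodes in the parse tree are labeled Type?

[Type [Prod [Atom b]] => [Type [Prod [Atom int]] => [Type [Prod [Prod [Atom int]] * [Atom int]]]]]

3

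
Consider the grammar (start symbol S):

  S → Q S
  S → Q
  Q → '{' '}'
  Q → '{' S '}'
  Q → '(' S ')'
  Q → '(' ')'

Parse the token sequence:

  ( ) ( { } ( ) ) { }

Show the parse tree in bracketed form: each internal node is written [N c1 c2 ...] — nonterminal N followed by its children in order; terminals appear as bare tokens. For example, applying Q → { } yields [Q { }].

[S [Q ( )] [S [Q ( [S [Q { }] [S [Q ( )]]] )] [S [Q { }]]]]

S
Q S
( ) S
( ) Q S
( ) ( S ) S
( ) ( Q S ) S
( ) ( { } S ) S
( ) ( { } Q ) S
( ) ( { } ( ) ) S
( ) ( { } ( ) ) Q
( ) ( { } ( ) ) { }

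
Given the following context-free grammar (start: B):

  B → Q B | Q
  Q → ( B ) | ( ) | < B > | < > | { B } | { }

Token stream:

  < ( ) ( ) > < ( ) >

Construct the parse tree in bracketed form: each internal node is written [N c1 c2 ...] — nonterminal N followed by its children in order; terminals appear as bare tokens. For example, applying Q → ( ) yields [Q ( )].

B
Q B
< B > B
< Q B > B
< ( ) B > B
< ( ) Q > B
< ( ) ( ) > B
< ( ) ( ) > Q
< ( ) ( ) > < B >
< ( ) ( ) > < Q >
< ( ) ( ) > < ( ) >

[B [Q < [B [Q ( )] [B [Q ( )]]] >] [B [Q < [B [Q ( )]] >]]]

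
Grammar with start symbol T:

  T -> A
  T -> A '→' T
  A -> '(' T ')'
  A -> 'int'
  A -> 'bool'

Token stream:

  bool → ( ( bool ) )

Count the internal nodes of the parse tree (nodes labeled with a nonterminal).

8

[T [A bool] → [T [A ( [T [A ( [T [A bool]] )]] )]]]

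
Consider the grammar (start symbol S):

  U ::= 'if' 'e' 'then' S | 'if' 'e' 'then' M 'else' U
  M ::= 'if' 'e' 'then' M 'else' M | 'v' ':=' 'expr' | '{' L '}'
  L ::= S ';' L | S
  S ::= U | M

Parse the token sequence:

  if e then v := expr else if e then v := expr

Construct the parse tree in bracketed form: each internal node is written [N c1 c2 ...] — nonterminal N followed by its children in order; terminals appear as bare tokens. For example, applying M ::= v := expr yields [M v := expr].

[S [U if e then [M v := expr] else [U if e then [S [M v := expr]]]]]

S
U
if e then M else U
if e then v := expr else U
if e then v := expr else if e then S
if e then v := expr else if e then M
if e then v := expr else if e then v := expr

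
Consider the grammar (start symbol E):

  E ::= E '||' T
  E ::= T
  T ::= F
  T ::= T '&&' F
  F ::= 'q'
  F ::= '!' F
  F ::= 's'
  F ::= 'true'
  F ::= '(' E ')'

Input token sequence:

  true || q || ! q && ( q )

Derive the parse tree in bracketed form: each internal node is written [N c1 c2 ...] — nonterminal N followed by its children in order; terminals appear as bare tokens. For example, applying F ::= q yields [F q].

E
E || T
E || T || T
T || T || T
F || T || T
true || T || T
true || F || T
true || q || T
true || q || T && F
true || q || F && F
true || q || ! F && F
true || q || ! q && F
true || q || ! q && ( E )
true || q || ! q && ( T )
true || q || ! q && ( F )
true || q || ! q && ( q )

[E [E [E [T [F true]]] || [T [F q]]] || [T [T [F ! [F q]]] && [F ( [E [T [F q]]] )]]]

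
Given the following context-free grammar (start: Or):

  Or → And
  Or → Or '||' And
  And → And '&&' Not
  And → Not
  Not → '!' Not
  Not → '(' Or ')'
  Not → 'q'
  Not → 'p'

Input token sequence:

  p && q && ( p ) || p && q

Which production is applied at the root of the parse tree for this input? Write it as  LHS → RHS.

[Or [Or [And [And [And [Not p]] && [Not q]] && [Not ( [Or [And [Not p]]] )]]] || [And [And [Not p]] && [Not q]]]

Or → Or '||' And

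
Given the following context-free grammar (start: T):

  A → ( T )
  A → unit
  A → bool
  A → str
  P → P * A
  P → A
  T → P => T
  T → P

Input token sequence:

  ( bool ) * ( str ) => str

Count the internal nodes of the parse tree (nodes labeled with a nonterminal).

[T [P [P [A ( [T [P [A bool]]] )]] * [A ( [T [P [A str]]] )]] => [T [P [A str]]]]

14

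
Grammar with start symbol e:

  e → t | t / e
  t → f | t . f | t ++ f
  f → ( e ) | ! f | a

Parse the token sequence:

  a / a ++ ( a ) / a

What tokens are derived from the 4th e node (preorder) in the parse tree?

[e [t [f a]] / [e [t [t [f a]] ++ [f ( [e [t [f a]]] )]] / [e [t [f a]]]]]

a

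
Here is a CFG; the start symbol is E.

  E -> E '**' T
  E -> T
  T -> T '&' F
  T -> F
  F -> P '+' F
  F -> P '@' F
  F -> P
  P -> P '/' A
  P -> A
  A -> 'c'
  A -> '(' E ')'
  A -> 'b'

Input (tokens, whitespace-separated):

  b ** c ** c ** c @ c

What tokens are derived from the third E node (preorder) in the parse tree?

[E [E [E [E [T [F [P [A b]]]]] ** [T [F [P [A c]]]]] ** [T [F [P [A c]]]]] ** [T [F [P [A c]] @ [F [P [A c]]]]]]

b ** c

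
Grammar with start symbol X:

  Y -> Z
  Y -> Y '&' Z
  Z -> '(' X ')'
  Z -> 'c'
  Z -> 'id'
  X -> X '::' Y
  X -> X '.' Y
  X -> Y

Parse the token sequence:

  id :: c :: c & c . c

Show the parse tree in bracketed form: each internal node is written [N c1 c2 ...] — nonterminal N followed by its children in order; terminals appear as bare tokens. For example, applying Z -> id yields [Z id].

[X [X [X [X [Y [Z id]]] :: [Y [Z c]]] :: [Y [Y [Z c]] & [Z c]]] . [Y [Z c]]]

X
X . Y
X :: Y . Y
X :: Y :: Y . Y
Y :: Y :: Y . Y
Z :: Y :: Y . Y
id :: Y :: Y . Y
id :: Z :: Y . Y
id :: c :: Y . Y
id :: c :: Y & Z . Y
id :: c :: Z & Z . Y
id :: c :: c & Z . Y
id :: c :: c & c . Y
id :: c :: c & c . Z
id :: c :: c & c . c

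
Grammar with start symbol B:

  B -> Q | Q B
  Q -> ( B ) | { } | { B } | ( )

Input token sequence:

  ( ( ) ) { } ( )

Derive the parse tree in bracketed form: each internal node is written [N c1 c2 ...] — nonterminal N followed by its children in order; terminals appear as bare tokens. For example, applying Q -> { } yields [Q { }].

B
Q B
( B ) B
( Q ) B
( ( ) ) B
( ( ) ) Q B
( ( ) ) { } B
( ( ) ) { } Q
( ( ) ) { } ( )

[B [Q ( [B [Q ( )]] )] [B [Q { }] [B [Q ( )]]]]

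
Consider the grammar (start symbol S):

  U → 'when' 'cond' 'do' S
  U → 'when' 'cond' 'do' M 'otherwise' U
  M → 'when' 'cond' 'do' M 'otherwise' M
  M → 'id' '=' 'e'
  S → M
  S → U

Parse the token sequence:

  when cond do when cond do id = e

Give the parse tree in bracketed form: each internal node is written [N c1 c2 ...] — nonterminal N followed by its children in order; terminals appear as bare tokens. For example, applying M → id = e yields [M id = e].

S
U
when cond do S
when cond do U
when cond do when cond do S
when cond do when cond do M
when cond do when cond do id = e

[S [U when cond do [S [U when cond do [S [M id = e]]]]]]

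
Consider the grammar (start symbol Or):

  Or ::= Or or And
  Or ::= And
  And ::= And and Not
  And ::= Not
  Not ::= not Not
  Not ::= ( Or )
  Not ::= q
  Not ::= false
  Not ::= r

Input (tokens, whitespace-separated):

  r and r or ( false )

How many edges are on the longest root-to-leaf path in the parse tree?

[Or [Or [And [And [Not r]] and [Not r]]] or [And [Not ( [Or [And [Not false]]] )]]]

6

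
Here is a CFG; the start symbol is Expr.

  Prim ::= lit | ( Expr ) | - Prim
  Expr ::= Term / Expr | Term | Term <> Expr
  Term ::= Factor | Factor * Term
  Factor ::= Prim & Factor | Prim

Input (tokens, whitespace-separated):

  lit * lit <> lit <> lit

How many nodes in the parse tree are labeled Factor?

4

[Expr [Term [Factor [Prim lit]] * [Term [Factor [Prim lit]]]] <> [Expr [Term [Factor [Prim lit]]] <> [Expr [Term [Factor [Prim lit]]]]]]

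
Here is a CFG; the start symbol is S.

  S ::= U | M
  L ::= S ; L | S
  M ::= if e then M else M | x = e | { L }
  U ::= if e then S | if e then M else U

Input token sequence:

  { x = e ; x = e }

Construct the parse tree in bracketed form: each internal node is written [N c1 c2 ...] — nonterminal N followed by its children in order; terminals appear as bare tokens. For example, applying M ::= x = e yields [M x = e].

S
M
{ L }
{ S ; L }
{ M ; L }
{ x = e ; L }
{ x = e ; S }
{ x = e ; M }
{ x = e ; x = e }

[S [M { [L [S [M x = e]] ; [L [S [M x = e]]]] }]]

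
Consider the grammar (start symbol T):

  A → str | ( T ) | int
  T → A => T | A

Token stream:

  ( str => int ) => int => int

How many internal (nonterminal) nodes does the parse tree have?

[T [A ( [T [A str] => [T [A int]]] )] => [T [A int] => [T [A int]]]]

10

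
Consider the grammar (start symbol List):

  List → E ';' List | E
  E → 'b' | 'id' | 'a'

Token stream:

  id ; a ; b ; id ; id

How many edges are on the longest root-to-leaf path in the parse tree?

6

[List [E id] ; [List [E a] ; [List [E b] ; [List [E id] ; [List [E id]]]]]]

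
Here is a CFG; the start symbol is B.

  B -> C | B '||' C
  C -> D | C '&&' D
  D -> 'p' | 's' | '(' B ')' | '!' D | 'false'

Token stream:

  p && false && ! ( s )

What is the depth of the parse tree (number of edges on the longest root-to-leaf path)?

[B [C [C [C [D p]] && [D false]] && [D ! [D ( [B [C [D s]]] )]]]]

7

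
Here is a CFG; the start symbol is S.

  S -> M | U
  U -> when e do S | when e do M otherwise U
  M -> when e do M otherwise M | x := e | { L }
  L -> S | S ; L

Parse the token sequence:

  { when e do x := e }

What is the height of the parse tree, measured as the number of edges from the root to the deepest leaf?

[S [M { [L [S [U when e do [S [M x := e]]]]] }]]

7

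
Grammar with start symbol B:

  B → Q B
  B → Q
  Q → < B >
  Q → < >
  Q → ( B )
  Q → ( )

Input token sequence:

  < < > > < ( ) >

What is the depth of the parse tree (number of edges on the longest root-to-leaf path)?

5

[B [Q < [B [Q < >]] >] [B [Q < [B [Q ( )]] >]]]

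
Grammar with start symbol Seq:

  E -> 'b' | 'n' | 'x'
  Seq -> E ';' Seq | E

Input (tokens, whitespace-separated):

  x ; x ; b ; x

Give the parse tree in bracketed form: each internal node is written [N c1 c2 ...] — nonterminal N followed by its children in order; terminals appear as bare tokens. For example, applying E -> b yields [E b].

[Seq [E x] ; [Seq [E x] ; [Seq [E b] ; [Seq [E x]]]]]

Seq
E ; Seq
x ; Seq
x ; E ; Seq
x ; x ; Seq
x ; x ; E ; Seq
x ; x ; b ; Seq
x ; x ; b ; E
x ; x ; b ; x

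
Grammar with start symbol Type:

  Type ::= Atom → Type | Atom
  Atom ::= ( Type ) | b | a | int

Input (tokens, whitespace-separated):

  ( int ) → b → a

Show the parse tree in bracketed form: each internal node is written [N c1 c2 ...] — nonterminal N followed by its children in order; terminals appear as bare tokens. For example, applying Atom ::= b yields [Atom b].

Type
Atom → Type
( Type ) → Type
( Atom ) → Type
( int ) → Type
( int ) → Atom → Type
( int ) → b → Type
( int ) → b → Atom
( int ) → b → a

[Type [Atom ( [Type [Atom int]] )] → [Type [Atom b] → [Type [Atom a]]]]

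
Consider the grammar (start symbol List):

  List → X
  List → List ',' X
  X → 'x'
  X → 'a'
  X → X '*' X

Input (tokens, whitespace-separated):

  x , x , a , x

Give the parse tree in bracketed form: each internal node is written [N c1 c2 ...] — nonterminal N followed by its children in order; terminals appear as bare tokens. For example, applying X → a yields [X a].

List
List , X
List , X , X
List , X , X , X
X , X , X , X
x , X , X , X
x , x , X , X
x , x , a , X
x , x , a , x

[List [List [List [List [X x]] , [X x]] , [X a]] , [X x]]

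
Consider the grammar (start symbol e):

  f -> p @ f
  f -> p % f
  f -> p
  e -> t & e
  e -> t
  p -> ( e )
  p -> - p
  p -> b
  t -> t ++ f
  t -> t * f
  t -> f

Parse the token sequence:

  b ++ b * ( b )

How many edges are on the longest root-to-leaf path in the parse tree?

8

[e [t [t [t [f [p b]]] ++ [f [p b]]] * [f [p ( [e [t [f [p b]]]] )]]]]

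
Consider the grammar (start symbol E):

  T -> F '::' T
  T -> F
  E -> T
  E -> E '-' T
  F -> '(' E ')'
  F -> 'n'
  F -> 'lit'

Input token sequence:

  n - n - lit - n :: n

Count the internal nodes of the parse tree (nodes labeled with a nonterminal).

[E [E [E [E [T [F n]]] - [T [F n]]] - [T [F lit]]] - [T [F n] :: [T [F n]]]]

14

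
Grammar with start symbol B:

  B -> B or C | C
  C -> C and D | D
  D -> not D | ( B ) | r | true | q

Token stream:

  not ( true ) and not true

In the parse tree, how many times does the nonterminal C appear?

[B [C [C [D not [D ( [B [C [D true]]] )]]] and [D not [D true]]]]

3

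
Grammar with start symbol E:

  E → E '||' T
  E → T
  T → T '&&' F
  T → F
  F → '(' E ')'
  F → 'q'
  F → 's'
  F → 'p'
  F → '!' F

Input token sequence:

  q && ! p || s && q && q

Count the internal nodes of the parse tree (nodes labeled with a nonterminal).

13

[E [E [T [T [F q]] && [F ! [F p]]]] || [T [T [T [F s]] && [F q]] && [F q]]]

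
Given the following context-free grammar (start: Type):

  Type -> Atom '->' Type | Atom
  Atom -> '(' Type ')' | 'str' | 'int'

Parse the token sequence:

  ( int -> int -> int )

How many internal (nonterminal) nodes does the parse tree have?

[Type [Atom ( [Type [Atom int] -> [Type [Atom int] -> [Type [Atom int]]]] )]]

8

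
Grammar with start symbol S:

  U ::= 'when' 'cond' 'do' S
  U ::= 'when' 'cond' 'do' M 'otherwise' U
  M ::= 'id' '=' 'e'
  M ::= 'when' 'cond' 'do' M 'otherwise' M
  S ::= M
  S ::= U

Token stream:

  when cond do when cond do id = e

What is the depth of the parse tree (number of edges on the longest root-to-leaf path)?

[S [U when cond do [S [U when cond do [S [M id = e]]]]]]

6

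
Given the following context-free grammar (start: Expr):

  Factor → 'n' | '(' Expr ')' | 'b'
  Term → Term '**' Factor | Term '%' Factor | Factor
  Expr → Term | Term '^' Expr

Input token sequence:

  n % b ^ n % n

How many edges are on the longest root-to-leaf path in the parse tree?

5

[Expr [Term [Term [Factor n]] % [Factor b]] ^ [Expr [Term [Term [Factor n]] % [Factor n]]]]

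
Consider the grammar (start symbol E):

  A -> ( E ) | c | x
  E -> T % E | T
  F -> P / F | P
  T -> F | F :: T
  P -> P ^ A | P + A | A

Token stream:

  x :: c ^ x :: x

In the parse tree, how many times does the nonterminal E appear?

1

[E [T [F [P [A x]]] :: [T [F [P [P [A c]] ^ [A x]]] :: [T [F [P [A x]]]]]]]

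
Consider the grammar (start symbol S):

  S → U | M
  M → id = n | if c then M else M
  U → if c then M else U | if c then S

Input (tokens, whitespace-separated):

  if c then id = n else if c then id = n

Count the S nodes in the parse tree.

[S [U if c then [M id = n] else [U if c then [S [M id = n]]]]]

2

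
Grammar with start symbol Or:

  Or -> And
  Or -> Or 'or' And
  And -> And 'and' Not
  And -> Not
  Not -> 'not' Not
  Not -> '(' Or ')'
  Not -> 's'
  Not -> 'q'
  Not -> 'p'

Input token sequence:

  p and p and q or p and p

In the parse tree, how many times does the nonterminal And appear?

5

[Or [Or [And [And [And [Not p]] and [Not p]] and [Not q]]] or [And [And [Not p]] and [Not p]]]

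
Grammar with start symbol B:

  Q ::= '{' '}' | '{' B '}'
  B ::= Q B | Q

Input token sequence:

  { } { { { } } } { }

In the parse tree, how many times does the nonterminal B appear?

[B [Q { }] [B [Q { [B [Q { [B [Q { }]] }]] }] [B [Q { }]]]]

5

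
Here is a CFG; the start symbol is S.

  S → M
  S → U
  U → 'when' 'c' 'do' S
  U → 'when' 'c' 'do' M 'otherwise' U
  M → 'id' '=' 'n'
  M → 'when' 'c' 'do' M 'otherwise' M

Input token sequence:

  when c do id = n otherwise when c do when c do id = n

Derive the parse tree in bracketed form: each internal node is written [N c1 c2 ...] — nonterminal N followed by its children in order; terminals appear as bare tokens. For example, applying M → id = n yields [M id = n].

S
U
when c do M otherwise U
when c do id = n otherwise U
when c do id = n otherwise when c do S
when c do id = n otherwise when c do U
when c do id = n otherwise when c do when c do S
when c do id = n otherwise when c do when c do M
when c do id = n otherwise when c do when c do id = n

[S [U when c do [M id = n] otherwise [U when c do [S [U when c do [S [M id = n]]]]]]]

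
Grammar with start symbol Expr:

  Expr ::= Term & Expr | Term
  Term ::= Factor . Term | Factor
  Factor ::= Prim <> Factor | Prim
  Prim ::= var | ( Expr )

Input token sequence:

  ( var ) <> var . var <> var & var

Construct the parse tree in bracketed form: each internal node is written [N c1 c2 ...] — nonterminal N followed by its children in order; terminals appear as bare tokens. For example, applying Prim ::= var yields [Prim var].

Expr
Term & Expr
Factor . Term & Expr
Prim <> Factor . Term & Expr
( Expr ) <> Factor . Term & Expr
( Term ) <> Factor . Term & Expr
( Factor ) <> Factor . Term & Expr
( Prim ) <> Factor . Term & Expr
( var ) <> Factor . Term & Expr
( var ) <> Prim . Term & Expr
( var ) <> var . Term & Expr
( var ) <> var . Factor & Expr
( var ) <> var . Prim <> Factor & Expr
( var ) <> var . var <> Factor & Expr
( var ) <> var . var <> Prim & Expr
( var ) <> var . var <> var & Expr
( var ) <> var . var <> var & Term
( var ) <> var . var <> var & Factor
( var ) <> var . var <> var & Prim
( var ) <> var . var <> var & var

[Expr [Term [Factor [Prim ( [Expr [Term [Factor [Prim var]]]] )] <> [Factor [Prim var]]] . [Term [Factor [Prim var] <> [Factor [Prim var]]]]] & [Expr [Term [Factor [Prim var]]]]]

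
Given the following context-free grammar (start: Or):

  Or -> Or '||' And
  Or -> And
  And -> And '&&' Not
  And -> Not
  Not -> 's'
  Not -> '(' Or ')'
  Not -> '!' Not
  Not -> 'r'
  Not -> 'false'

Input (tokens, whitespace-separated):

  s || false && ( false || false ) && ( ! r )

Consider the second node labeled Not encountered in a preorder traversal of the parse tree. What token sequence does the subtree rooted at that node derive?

[Or [Or [And [Not s]]] || [And [And [And [Not false]] && [Not ( [Or [Or [And [Not false]]] || [And [Not false]]] )]] && [Not ( [Or [And [Not ! [Not r]]]] )]]]

false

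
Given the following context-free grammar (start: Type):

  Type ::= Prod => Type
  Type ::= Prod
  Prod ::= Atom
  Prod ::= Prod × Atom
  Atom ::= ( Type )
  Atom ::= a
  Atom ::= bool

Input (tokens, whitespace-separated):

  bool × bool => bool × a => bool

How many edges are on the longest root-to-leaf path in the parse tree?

5

[Type [Prod [Prod [Atom bool]] × [Atom bool]] => [Type [Prod [Prod [Atom bool]] × [Atom a]] => [Type [Prod [Atom bool]]]]]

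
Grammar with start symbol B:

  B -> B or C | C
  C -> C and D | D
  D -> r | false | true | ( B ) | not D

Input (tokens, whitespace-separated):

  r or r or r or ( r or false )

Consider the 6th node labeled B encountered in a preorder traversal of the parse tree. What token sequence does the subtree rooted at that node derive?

r

[B [B [B [B [C [D r]]] or [C [D r]]] or [C [D r]]] or [C [D ( [B [B [C [D r]]] or [C [D false]]] )]]]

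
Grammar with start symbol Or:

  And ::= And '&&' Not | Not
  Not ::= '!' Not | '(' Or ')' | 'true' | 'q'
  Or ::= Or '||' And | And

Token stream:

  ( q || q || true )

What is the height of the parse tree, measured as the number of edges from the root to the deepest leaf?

[Or [And [Not ( [Or [Or [Or [And [Not q]]] || [And [Not q]]] || [And [Not true]]] )]]]

8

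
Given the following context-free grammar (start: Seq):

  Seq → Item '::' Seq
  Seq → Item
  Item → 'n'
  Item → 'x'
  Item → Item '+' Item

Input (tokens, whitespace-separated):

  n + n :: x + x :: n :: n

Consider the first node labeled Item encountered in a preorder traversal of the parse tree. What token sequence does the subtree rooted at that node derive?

[Seq [Item [Item n] + [Item n]] :: [Seq [Item [Item x] + [Item x]] :: [Seq [Item n] :: [Seq [Item n]]]]]

n + n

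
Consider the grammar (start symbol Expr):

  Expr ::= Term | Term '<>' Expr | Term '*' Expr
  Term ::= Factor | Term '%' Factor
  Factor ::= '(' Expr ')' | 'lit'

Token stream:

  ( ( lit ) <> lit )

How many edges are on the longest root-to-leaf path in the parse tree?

9

[Expr [Term [Factor ( [Expr [Term [Factor ( [Expr [Term [Factor lit]]] )]] <> [Expr [Term [Factor lit]]]] )]]]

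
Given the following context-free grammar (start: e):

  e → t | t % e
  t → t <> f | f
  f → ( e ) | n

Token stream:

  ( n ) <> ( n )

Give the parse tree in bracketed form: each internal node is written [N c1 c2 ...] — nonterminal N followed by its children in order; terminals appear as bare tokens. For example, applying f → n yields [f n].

[e [t [t [f ( [e [t [f n]]] )]] <> [f ( [e [t [f n]]] )]]]

e
t
t <> f
f <> f
( e ) <> f
( t ) <> f
( f ) <> f
( n ) <> f
( n ) <> ( e )
( n ) <> ( t )
( n ) <> ( f )
( n ) <> ( n )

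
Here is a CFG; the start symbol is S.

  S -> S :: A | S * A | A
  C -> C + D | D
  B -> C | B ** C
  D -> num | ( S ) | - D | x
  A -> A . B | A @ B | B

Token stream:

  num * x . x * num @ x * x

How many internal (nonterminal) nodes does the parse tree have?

[S [S [S [S [A [B [C [D num]]]]] * [A [A [B [C [D x]]]] . [B [C [D x]]]]] * [A [A [B [C [D num]]]] @ [B [C [D x]]]]] * [A [B [C [D x]]]]]

28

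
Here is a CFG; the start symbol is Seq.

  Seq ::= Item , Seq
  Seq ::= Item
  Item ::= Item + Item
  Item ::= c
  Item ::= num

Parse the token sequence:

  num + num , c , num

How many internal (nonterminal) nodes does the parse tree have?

[Seq [Item [Item num] + [Item num]] , [Seq [Item c] , [Seq [Item num]]]]

8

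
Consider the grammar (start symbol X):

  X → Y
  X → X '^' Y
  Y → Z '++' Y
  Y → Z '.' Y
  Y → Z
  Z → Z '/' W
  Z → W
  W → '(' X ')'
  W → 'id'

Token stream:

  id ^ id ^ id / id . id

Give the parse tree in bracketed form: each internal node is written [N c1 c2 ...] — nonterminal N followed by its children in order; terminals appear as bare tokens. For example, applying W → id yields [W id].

[X [X [X [Y [Z [W id]]]] ^ [Y [Z [W id]]]] ^ [Y [Z [Z [W id]] / [W id]] . [Y [Z [W id]]]]]

X
X ^ Y
X ^ Y ^ Y
Y ^ Y ^ Y
Z ^ Y ^ Y
W ^ Y ^ Y
id ^ Y ^ Y
id ^ Z ^ Y
id ^ W ^ Y
id ^ id ^ Y
id ^ id ^ Z . Y
id ^ id ^ Z / W . Y
id ^ id ^ W / W . Y
id ^ id ^ id / W . Y
id ^ id ^ id / id . Y
id ^ id ^ id / id . Z
id ^ id ^ id / id . W
id ^ id ^ id / id . id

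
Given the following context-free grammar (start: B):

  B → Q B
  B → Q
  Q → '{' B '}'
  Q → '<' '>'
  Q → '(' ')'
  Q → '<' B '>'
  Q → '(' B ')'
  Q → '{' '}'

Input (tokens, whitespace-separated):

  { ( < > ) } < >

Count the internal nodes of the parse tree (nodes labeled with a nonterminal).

8

[B [Q { [B [Q ( [B [Q < >]] )]] }] [B [Q < >]]]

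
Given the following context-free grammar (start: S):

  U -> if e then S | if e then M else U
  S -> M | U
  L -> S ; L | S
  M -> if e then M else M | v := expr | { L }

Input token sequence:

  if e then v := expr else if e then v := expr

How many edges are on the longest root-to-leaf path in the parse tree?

[S [U if e then [M v := expr] else [U if e then [S [M v := expr]]]]]

5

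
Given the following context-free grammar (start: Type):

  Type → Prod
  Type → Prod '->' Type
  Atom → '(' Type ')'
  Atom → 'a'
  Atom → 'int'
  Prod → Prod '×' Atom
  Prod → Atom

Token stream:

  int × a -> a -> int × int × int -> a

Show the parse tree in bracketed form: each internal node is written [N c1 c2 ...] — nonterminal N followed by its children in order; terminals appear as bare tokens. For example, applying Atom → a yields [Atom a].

[Type [Prod [Prod [Atom int]] × [Atom a]] -> [Type [Prod [Atom a]] -> [Type [Prod [Prod [Prod [Atom int]] × [Atom int]] × [Atom int]] -> [Type [Prod [Atom a]]]]]]

Type
Prod -> Type
Prod × Atom -> Type
Atom × Atom -> Type
int × Atom -> Type
int × a -> Type
int × a -> Prod -> Type
int × a -> Atom -> Type
int × a -> a -> Type
int × a -> a -> Prod -> Type
int × a -> a -> Prod × Atom -> Type
int × a -> a -> Prod × Atom × Atom -> Type
int × a -> a -> Atom × Atom × Atom -> Type
int × a -> a -> int × Atom × Atom -> Type
int × a -> a -> int × int × Atom -> Type
int × a -> a -> int × int × int -> Type
int × a -> a -> int × int × int -> Prod
int × a -> a -> int × int × int -> Atom
int × a -> a -> int × int × int -> a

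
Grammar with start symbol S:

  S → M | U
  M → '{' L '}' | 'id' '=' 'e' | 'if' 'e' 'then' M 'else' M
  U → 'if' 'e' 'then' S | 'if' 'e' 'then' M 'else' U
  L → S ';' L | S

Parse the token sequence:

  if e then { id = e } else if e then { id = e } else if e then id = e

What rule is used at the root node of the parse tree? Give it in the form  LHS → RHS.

S → U

[S [U if e then [M { [L [S [M id = e]]] }] else [U if e then [M { [L [S [M id = e]]] }] else [U if e then [S [M id = e]]]]]]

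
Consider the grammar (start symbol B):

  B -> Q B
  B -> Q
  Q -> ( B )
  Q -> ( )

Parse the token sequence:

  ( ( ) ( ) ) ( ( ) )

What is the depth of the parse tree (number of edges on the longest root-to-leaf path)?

[B [Q ( [B [Q ( )] [B [Q ( )]]] )] [B [Q ( [B [Q ( )]] )]]]

5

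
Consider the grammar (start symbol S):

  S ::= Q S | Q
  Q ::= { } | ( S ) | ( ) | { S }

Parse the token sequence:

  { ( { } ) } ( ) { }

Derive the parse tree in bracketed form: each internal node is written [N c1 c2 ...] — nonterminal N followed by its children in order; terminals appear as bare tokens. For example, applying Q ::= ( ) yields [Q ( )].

S
Q S
{ S } S
{ Q } S
{ ( S ) } S
{ ( Q ) } S
{ ( { } ) } S
{ ( { } ) } Q S
{ ( { } ) } ( ) S
{ ( { } ) } ( ) Q
{ ( { } ) } ( ) { }

[S [Q { [S [Q ( [S [Q { }]] )]] }] [S [Q ( )] [S [Q { }]]]]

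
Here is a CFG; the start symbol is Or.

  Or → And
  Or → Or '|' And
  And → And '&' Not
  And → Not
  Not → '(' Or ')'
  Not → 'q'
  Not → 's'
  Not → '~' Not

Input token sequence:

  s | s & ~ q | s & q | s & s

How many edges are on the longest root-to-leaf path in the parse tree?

[Or [Or [Or [Or [And [Not s]]] | [And [And [Not s]] & [Not ~ [Not q]]]] | [And [And [Not s]] & [Not q]]] | [And [And [Not s]] & [Not s]]]

6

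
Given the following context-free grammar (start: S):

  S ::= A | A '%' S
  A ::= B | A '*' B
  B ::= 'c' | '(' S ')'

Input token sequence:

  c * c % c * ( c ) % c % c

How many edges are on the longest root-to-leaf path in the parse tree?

7

[S [A [A [B c]] * [B c]] % [S [A [A [B c]] * [B ( [S [A [B c]]] )]] % [S [A [B c]] % [S [A [B c]]]]]]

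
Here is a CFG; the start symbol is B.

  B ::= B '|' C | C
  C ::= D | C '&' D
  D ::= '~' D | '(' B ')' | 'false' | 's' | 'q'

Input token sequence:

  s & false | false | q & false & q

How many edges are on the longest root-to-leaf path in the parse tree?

6

[B [B [B [C [C [D s]] & [D false]]] | [C [D false]]] | [C [C [C [D q]] & [D false]] & [D q]]]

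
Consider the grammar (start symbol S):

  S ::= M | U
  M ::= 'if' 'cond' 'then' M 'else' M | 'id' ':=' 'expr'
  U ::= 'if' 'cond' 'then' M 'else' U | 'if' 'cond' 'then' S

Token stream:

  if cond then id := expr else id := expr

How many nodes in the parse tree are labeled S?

[S [M if cond then [M id := expr] else [M id := expr]]]

1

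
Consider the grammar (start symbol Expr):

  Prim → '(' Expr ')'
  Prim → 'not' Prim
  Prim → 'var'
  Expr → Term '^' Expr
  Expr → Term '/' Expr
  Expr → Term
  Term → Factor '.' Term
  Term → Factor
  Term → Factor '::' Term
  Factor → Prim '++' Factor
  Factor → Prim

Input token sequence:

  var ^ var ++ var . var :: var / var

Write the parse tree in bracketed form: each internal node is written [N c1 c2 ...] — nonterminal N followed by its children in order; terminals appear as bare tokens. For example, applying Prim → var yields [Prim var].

Expr
Term ^ Expr
Factor ^ Expr
Prim ^ Expr
var ^ Expr
var ^ Term / Expr
var ^ Factor . Term / Expr
var ^ Prim ++ Factor . Term / Expr
var ^ var ++ Factor . Term / Expr
var ^ var ++ Prim . Term / Expr
var ^ var ++ var . Term / Expr
var ^ var ++ var . Factor :: Term / Expr
var ^ var ++ var . Prim :: Term / Expr
var ^ var ++ var . var :: Term / Expr
var ^ var ++ var . var :: Factor / Expr
var ^ var ++ var . var :: Prim / Expr
var ^ var ++ var . var :: var / Expr
var ^ var ++ var . var :: var / Term
var ^ var ++ var . var :: var / Factor
var ^ var ++ var . var :: var / Prim
var ^ var ++ var . var :: var / var

[Expr [Term [Factor [Prim var]]] ^ [Expr [Term [Factor [Prim var] ++ [Factor [Prim var]]] . [Term [Factor [Prim var]] :: [Term [Factor [Prim var]]]]] / [Expr [Term [Factor [Prim var]]]]]]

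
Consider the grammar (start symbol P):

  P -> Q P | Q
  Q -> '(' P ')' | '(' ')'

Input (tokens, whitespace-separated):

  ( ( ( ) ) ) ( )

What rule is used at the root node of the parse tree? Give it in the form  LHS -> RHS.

[P [Q ( [P [Q ( [P [Q ( )]] )]] )] [P [Q ( )]]]

P -> Q P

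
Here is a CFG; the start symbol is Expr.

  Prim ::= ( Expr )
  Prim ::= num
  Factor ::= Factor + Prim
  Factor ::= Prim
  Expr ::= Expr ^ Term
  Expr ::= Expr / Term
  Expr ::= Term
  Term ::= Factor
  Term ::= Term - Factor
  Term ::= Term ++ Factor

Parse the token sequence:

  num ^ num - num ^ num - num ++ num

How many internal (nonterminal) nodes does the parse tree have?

21

[Expr [Expr [Expr [Term [Factor [Prim num]]]] ^ [Term [Term [Factor [Prim num]]] - [Factor [Prim num]]]] ^ [Term [Term [Term [Factor [Prim num]]] - [Factor [Prim num]]] ++ [Factor [Prim num]]]]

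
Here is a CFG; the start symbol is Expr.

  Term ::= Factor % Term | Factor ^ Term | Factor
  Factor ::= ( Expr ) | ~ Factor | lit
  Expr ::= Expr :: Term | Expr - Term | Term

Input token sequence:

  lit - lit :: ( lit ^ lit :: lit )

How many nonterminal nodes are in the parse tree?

17

[Expr [Expr [Expr [Term [Factor lit]]] - [Term [Factor lit]]] :: [Term [Factor ( [Expr [Expr [Term [Factor lit] ^ [Term [Factor lit]]]] :: [Term [Factor lit]]] )]]]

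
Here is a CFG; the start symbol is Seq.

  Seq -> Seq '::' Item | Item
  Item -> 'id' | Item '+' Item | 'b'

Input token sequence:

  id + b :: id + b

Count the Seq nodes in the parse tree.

[Seq [Seq [Item [Item id] + [Item b]]] :: [Item [Item id] + [Item b]]]

2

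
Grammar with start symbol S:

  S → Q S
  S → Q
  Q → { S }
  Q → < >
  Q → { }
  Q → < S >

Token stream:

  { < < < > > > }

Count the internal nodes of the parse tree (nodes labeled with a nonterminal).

[S [Q { [S [Q < [S [Q < [S [Q < >]] >]] >]] }]]

8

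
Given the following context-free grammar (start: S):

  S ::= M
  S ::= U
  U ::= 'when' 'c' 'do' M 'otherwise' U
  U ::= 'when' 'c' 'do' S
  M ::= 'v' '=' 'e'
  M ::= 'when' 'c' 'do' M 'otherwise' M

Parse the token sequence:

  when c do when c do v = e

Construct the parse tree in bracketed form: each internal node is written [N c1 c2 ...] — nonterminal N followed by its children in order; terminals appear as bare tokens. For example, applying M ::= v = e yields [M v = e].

S
U
when c do S
when c do U
when c do when c do S
when c do when c do M
when c do when c do v = e

[S [U when c do [S [U when c do [S [M v = e]]]]]]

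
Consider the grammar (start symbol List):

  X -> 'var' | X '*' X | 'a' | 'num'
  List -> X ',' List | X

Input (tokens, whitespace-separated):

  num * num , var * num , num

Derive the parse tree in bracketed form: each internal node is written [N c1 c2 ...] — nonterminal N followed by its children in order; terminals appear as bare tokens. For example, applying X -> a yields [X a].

List
X , List
X * X , List
num * X , List
num * num , List
num * num , X , List
num * num , X * X , List
num * num , var * X , List
num * num , var * num , List
num * num , var * num , X
num * num , var * num , num

[List [X [X num] * [X num]] , [List [X [X var] * [X num]] , [List [X num]]]]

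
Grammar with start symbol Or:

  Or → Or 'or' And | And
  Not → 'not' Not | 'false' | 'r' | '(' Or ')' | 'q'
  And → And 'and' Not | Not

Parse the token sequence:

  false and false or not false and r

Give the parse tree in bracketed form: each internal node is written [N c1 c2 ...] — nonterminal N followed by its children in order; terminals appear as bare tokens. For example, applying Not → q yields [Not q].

Or
Or or And
And or And
And and Not or And
Not and Not or And
false and Not or And
false and false or And
false and false or And and Not
false and false or Not and Not
false and false or not Not and Not
false and false or not false and Not
false and false or not false and r

[Or [Or [And [And [Not false]] and [Not false]]] or [And [And [Not not [Not false]]] and [Not r]]]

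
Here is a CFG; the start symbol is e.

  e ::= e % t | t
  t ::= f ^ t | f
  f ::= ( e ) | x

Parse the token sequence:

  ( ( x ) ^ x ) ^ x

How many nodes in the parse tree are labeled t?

[e [t [f ( [e [t [f ( [e [t [f x]]] )] ^ [t [f x]]]] )] ^ [t [f x]]]]

5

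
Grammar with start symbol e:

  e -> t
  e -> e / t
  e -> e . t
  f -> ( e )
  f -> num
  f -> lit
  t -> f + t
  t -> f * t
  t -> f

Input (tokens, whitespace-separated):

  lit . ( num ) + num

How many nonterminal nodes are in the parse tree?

[e [e [t [f lit]]] . [t [f ( [e [t [f num]]] )] + [t [f num]]]]

11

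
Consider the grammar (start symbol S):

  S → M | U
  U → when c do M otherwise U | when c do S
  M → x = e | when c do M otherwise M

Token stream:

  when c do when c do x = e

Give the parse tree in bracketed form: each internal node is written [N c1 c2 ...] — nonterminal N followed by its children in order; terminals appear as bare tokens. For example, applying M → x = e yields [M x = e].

S
U
when c do S
when c do U
when c do when c do S
when c do when c do M
when c do when c do x = e

[S [U when c do [S [U when c do [S [M x = e]]]]]]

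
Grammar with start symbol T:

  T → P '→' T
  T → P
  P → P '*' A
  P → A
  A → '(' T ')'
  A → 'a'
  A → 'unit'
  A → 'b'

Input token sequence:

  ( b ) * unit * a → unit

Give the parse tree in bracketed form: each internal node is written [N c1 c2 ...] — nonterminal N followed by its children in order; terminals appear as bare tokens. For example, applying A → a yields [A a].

T
P → T
P * A → T
P * A * A → T
A * A * A → T
( T ) * A * A → T
( P ) * A * A → T
( A ) * A * A → T
( b ) * A * A → T
( b ) * unit * A → T
( b ) * unit * a → T
( b ) * unit * a → P
( b ) * unit * a → A
( b ) * unit * a → unit

[T [P [P [P [A ( [T [P [A b]]] )]] * [A unit]] * [A a]] → [T [P [A unit]]]]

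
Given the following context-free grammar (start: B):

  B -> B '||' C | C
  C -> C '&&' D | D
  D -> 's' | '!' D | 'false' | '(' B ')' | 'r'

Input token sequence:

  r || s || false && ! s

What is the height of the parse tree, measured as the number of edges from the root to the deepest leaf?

5

[B [B [B [C [D r]]] || [C [D s]]] || [C [C [D false]] && [D ! [D s]]]]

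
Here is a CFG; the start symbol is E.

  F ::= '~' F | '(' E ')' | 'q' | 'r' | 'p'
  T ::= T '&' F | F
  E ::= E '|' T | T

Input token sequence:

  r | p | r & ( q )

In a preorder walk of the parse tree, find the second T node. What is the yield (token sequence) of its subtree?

p

[E [E [E [T [F r]]] | [T [F p]]] | [T [T [F r]] & [F ( [E [T [F q]]] )]]]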